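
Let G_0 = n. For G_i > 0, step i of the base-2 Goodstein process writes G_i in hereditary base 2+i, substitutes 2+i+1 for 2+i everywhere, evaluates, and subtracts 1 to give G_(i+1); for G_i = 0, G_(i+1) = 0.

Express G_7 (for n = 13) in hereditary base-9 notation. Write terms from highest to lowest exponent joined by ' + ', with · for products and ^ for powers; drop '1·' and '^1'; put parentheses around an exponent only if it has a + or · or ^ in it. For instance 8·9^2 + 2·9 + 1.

9^(9 + 1) + 3·9^3 + 3·9^2 + 2·9 + 6

G_0=13  [base 2] 2^(2 + 1) + 2^2 + 1  →[2↦3]→  3^(3 + 1) + 3^3 + 1 = 109  −1 ⇒ G_1=108
G_1=108  [base 3] 3^(3 + 1) + 3^3  →[3↦4]→  4^(4 + 1) + 4^4 = 1280  −1 ⇒ G_2=1279
G_2=1279  [base 4] 4^(4 + 1) + 3·4^3 + 3·4^2 + 3·4 + 3  →[4↦5]→  5^(5 + 1) + 3·5^3 + 3·5^2 + 3·5 + 3 = 16093  −1 ⇒ G_3=16092
G_3=16092  [base 5] 5^(5 + 1) + 3·5^3 + 3·5^2 + 3·5 + 2  →[5↦6]→  6^(6 + 1) + 3·6^3 + 3·6^2 + 3·6 + 2 = 280712  −1 ⇒ G_4=280711
G_4=280711  [base 6] 6^(6 + 1) + 3·6^3 + 3·6^2 + 3·6 + 1  →[6↦7]→  7^(7 + 1) + 3·7^3 + 3·7^2 + 3·7 + 1 = 5765999  −1 ⇒ G_5=5765998
G_5=5765998  [base 7] 7^(7 + 1) + 3·7^3 + 3·7^2 + 3·7  →[7↦8]→  8^(8 + 1) + 3·8^3 + 3·8^2 + 3·8 = 134219480  −1 ⇒ G_6=134219479
G_6=134219479  [base 8] 8^(8 + 1) + 3·8^3 + 3·8^2 + 2·8 + 7  →[8↦9]→  9^(9 + 1) + 3·9^3 + 3·9^2 + 2·9 + 7 = 3486786856  −1 ⇒ G_7=3486786855
G_7=3486786855  [base 9] 9^(9 + 1) + 3·9^3 + 3·9^2 + 2·9 + 6  →[9↦10]→  10^(10 + 1) + 3·10^3 + 3·10^2 + 2·10 + 6 = 100000003326  −1 ⇒ G_8=100000003325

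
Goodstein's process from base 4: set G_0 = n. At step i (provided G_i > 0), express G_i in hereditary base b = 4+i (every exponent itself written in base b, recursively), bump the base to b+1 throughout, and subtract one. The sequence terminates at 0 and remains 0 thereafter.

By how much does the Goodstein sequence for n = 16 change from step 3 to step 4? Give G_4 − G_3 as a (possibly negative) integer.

3

i=0: 16 = 4^2 (b=4); 4→5: 5^2 = 25; 25−1 = 24
i=1: 24 = 4·5 + 4 (b=5); 5→6: 4·6 + 4 = 28; 28−1 = 27
i=2: 27 = 4·6 + 3 (b=6); 6→7: 4·7 + 3 = 31; 31−1 = 30
i=3: 30 = 4·7 + 2 (b=7); 7→8: 4·8 + 2 = 34; 34−1 = 33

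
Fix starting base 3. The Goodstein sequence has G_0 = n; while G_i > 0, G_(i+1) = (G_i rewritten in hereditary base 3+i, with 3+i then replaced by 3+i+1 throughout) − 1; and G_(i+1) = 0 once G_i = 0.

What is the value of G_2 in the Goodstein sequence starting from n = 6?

7

[0] 6 ≡ 2·3 (base 3). Lift 4: 8. −1: 7.
[1] 7 ≡ 4 + 3 (base 4). Lift 5: 8. −1: 7.
[2] 7 ≡ 5 + 2 (base 5). Lift 6: 8. −1: 7.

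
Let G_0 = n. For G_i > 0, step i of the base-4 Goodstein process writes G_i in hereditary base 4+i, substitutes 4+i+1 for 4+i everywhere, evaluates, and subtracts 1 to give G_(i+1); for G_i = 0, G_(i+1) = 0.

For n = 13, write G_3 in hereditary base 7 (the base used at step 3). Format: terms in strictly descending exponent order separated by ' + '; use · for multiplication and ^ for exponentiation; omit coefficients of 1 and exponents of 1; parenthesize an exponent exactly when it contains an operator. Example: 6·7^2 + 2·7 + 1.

2·7 + 4

step 0: 13 = 3·4 + 1; sub 5 for 4: 3·5 + 1; = 16; G_1 = 16−1 = 15
step 1: 15 = 3·5; sub 6 for 5: 3·6; = 18; G_2 = 18−1 = 17
step 2: 17 = 2·6 + 5; sub 7 for 6: 2·7 + 5; = 19; G_3 = 19−1 = 18
step 3: 18 = 2·7 + 4; sub 8 for 7: 2·8 + 4; = 20; G_4 = 20−1 = 19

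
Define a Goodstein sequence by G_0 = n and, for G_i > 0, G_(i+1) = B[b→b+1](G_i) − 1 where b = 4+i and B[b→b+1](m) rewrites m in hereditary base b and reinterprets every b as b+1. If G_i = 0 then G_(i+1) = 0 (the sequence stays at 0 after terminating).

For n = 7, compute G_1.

i=0: 7 = 4 + 3 (b=4); 4→5: 5 + 3 = 8; 8−1 = 7
i=1: 7 = 5 + 2 (b=5); 5→6: 6 + 2 = 8; 8−1 = 7

7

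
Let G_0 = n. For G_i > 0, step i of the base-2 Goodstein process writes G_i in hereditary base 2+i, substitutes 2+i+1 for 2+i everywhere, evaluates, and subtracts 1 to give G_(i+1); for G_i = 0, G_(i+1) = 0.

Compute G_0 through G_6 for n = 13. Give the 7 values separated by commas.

13, 108, 1279, 16092, 280711, 5765998, 134219479

i=0: 13 = 2^(2 + 1) + 2^2 + 1 (b=2); 2→3: 3^(3 + 1) + 3^3 + 1 = 109; 109−1 = 108
i=1: 108 = 3^(3 + 1) + 3^3 (b=3); 3→4: 4^(4 + 1) + 4^4 = 1280; 1280−1 = 1279
i=2: 1279 = 4^(4 + 1) + 3·4^3 + 3·4^2 + 3·4 + 3 (b=4); 4→5: 5^(5 + 1) + 3·5^3 + 3·5^2 + 3·5 + 3 = 16093; 16093−1 = 16092
i=3: 16092 = 5^(5 + 1) + 3·5^3 + 3·5^2 + 3·5 + 2 (b=5); 5→6: 6^(6 + 1) + 3·6^3 + 3·6^2 + 3·6 + 2 = 280712; 280712−1 = 280711
i=4: 280711 = 6^(6 + 1) + 3·6^3 + 3·6^2 + 3·6 + 1 (b=6); 6→7: 7^(7 + 1) + 3·7^3 + 3·7^2 + 3·7 + 1 = 5765999; 5765999−1 = 5765998
i=5: 5765998 = 7^(7 + 1) + 3·7^3 + 3·7^2 + 3·7 (b=7); 7→8: 8^(8 + 1) + 3·8^3 + 3·8^2 + 3·8 = 134219480; 134219480−1 = 134219479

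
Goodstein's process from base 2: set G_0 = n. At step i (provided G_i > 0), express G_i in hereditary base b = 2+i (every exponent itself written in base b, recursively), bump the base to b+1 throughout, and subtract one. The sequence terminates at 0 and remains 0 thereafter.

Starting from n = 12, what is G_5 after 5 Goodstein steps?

i=0: 12 = 2^(2 + 1) + 2^2 (b=2); 2→3: 3^(3 + 1) + 3^3 = 108; 108−1 = 107
i=1: 107 = 3^(3 + 1) + 2·3^2 + 2·3 + 2 (b=3); 3→4: 4^(4 + 1) + 2·4^2 + 2·4 + 2 = 1066; 1066−1 = 1065
i=2: 1065 = 4^(4 + 1) + 2·4^2 + 2·4 + 1 (b=4); 4→5: 5^(5 + 1) + 2·5^2 + 2·5 + 1 = 15686; 15686−1 = 15685
i=3: 15685 = 5^(5 + 1) + 2·5^2 + 2·5 (b=5); 5→6: 6^(6 + 1) + 2·6^2 + 2·6 = 280020; 280020−1 = 280019
i=4: 280019 = 6^(6 + 1) + 2·6^2 + 6 + 5 (b=6); 6→7: 7^(7 + 1) + 2·7^2 + 7 + 5 = 5764911; 5764911−1 = 5764910
i=5: 5764910 = 7^(7 + 1) + 2·7^2 + 7 + 4 (b=7); 7→8: 8^(8 + 1) + 2·8^2 + 8 + 4 = 134217868; 134217868−1 = 134217867

5764910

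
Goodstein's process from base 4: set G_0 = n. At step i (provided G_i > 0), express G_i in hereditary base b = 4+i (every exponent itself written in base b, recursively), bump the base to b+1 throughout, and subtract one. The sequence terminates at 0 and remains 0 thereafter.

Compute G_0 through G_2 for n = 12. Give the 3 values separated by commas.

12, 14, 15

[0] 12 ≡ 3·4 (base 4). Lift 5: 15. −1: 14.
[1] 14 ≡ 2·5 + 4 (base 5). Lift 6: 16. −1: 15.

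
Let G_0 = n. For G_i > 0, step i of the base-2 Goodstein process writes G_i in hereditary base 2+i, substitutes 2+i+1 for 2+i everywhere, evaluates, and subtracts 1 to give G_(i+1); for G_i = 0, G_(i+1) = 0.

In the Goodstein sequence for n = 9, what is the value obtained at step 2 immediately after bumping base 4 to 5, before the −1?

G_0=9  [base 2] 2^(2 + 1) + 1  →[2↦3]→  3^(3 + 1) + 1 = 82  −1 ⇒ G_1=81
G_1=81  [base 3] 3^(3 + 1)  →[3↦4]→  4^(4 + 1) = 1024  −1 ⇒ G_2=1023
G_2=1023  [base 4] 3·4^4 + 3·4^3 + 3·4^2 + 3·4 + 3  →[4↦5]→  3·5^5 + 3·5^3 + 3·5^2 + 3·5 + 3 = 9843  −1 ⇒ G_3=9842

9843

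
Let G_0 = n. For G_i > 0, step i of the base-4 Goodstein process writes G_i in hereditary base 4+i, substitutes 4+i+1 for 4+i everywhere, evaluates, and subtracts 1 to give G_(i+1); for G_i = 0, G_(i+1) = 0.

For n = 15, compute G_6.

25

base 4: 15 = 3·4 + 3; at 5: 3·5 + 3 = 18; next = 17
base 5: 17 = 3·5 + 2; at 6: 3·6 + 2 = 20; next = 19
base 6: 19 = 3·6 + 1; at 7: 3·7 + 1 = 22; next = 21
base 7: 21 = 3·7; at 8: 3·8 = 24; next = 23
base 8: 23 = 2·8 + 7; at 9: 2·9 + 7 = 25; next = 24
base 9: 24 = 2·9 + 6; at 10: 2·10 + 6 = 26; next = 25
base 10: 25 = 2·10 + 5; at 11: 2·11 + 5 = 27; next = 26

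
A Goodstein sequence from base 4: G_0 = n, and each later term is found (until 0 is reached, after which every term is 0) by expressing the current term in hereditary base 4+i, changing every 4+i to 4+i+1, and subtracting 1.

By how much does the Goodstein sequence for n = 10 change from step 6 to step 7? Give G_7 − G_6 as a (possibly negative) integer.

0

[0] 10 ≡ 2·4 + 2 (base 4). Lift 5: 12. −1: 11.
[1] 11 ≡ 2·5 + 1 (base 5). Lift 6: 13. −1: 12.
[2] 12 ≡ 2·6 (base 6). Lift 7: 14. −1: 13.
[3] 13 ≡ 7 + 6 (base 7). Lift 8: 14. −1: 13.
[4] 13 ≡ 8 + 5 (base 8). Lift 9: 14. −1: 13.
[5] 13 ≡ 9 + 4 (base 9). Lift 10: 14. −1: 13.
[6] 13 ≡ 10 + 3 (base 10). Lift 11: 14. −1: 13.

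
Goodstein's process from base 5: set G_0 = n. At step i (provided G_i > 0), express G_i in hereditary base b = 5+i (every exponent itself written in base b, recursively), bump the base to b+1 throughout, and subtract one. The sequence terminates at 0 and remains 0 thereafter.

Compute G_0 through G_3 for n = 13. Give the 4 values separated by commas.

13 —HB5→ 2·5 + 3 —bump→ 2·6 + 3 = 15 —(−1)→ 14
14 —HB6→ 2·6 + 2 —bump→ 2·7 + 2 = 16 —(−1)→ 15
15 —HB7→ 2·7 + 1 —bump→ 2·8 + 1 = 17 —(−1)→ 16

13, 14, 15, 16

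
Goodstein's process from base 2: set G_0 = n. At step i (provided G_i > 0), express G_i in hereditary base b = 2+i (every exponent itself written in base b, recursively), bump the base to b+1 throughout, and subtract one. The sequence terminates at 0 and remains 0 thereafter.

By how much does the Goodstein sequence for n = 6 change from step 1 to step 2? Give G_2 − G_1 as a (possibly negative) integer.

step 0: 6 = 2^2 + 2; sub 3 for 2: 3^3 + 3; = 30; G_1 = 30−1 = 29
step 1: 29 = 3^3 + 2; sub 4 for 3: 4^4 + 2; = 258; G_2 = 258−1 = 257

228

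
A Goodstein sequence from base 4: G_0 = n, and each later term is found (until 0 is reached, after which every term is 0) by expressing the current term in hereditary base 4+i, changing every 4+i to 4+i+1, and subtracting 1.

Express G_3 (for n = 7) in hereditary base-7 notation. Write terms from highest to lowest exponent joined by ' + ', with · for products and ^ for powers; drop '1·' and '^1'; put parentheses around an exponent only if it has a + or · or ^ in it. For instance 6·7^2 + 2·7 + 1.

7

G_0=7  [base 4] 4 + 3  →[4↦5]→  5 + 3 = 8  −1 ⇒ G_1=7
G_1=7  [base 5] 5 + 2  →[5↦6]→  6 + 2 = 8  −1 ⇒ G_2=7
G_2=7  [base 6] 6 + 1  →[6↦7]→  7 + 1 = 8  −1 ⇒ G_3=7
G_3=7  [base 7] 7  →[7↦8]→  8 = 8  −1 ⇒ G_4=7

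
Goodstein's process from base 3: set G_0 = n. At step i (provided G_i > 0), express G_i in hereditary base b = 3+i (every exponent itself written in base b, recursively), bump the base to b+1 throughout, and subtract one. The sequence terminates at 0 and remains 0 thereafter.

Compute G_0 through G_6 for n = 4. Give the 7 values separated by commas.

4 —HB3→ 3 + 1 —bump→ 4 + 1 = 5 —(−1)→ 4
4 —HB4→ 4 —bump→ 5 = 5 —(−1)→ 4
4 —HB5→ 4 —bump→ 4 = 4 —(−1)→ 3
3 —HB6→ 3 —bump→ 3 = 3 —(−1)→ 2
2 —HB7→ 2 —bump→ 2 = 2 —(−1)→ 1
1 —HB8→ 1 —bump→ 1 = 1 —(−1)→ 0

4, 4, 4, 3, 2, 1, 0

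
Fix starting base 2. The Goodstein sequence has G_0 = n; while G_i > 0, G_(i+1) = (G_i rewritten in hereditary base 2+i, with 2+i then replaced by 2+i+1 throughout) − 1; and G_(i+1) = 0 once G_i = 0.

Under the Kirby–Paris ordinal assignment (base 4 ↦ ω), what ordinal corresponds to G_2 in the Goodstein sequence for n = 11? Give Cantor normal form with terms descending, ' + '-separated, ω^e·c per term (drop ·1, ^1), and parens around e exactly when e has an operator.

G_0 = 11. HB_2(11) = 2^(2 + 1) + 2 + 1. Bump = 85. G_1 = 84.
G_1 = 84. HB_3(84) = 3^(3 + 1) + 3. Bump = 1028. G_2 = 1027.
G_2 = 1027. HB_4(1027) = 4^(4 + 1) + 3. Bump = 15628. G_3 = 15627.

ω^(ω + 1) + 3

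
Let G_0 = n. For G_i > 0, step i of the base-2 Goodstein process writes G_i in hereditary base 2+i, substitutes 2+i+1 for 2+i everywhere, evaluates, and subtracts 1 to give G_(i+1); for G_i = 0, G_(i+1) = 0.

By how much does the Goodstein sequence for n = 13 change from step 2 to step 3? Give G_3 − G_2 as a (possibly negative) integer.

(0) 13|_2 = 2^(2 + 1) + 2^2 + 1 ↦ 3^(3 + 1) + 3^3 + 1|_3 = 109 ⇒ 108
(1) 108|_3 = 3^(3 + 1) + 3^3 ↦ 4^(4 + 1) + 4^4|_4 = 1280 ⇒ 1279
(2) 1279|_4 = 4^(4 + 1) + 3·4^3 + 3·4^2 + 3·4 + 3 ↦ 5^(5 + 1) + 3·5^3 + 3·5^2 + 3·5 + 3|_5 = 16093 ⇒ 16092

14813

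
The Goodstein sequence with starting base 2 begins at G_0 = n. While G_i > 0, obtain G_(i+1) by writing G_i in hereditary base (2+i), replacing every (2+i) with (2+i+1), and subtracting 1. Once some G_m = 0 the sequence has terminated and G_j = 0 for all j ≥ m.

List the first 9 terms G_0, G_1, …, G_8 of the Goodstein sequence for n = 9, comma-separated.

G_0=9  [base 2] 2^(2 + 1) + 1  →[2↦3]→  3^(3 + 1) + 1 = 82  −1 ⇒ G_1=81
G_1=81  [base 3] 3^(3 + 1)  →[3↦4]→  4^(4 + 1) = 1024  −1 ⇒ G_2=1023
G_2=1023  [base 4] 3·4^4 + 3·4^3 + 3·4^2 + 3·4 + 3  →[4↦5]→  3·5^5 + 3·5^3 + 3·5^2 + 3·5 + 3 = 9843  −1 ⇒ G_3=9842
G_3=9842  [base 5] 3·5^5 + 3·5^3 + 3·5^2 + 3·5 + 2  →[5↦6]→  3·6^6 + 3·6^3 + 3·6^2 + 3·6 + 2 = 140744  −1 ⇒ G_4=140743
G_4=140743  [base 6] 3·6^6 + 3·6^3 + 3·6^2 + 3·6 + 1  →[6↦7]→  3·7^7 + 3·7^3 + 3·7^2 + 3·7 + 1 = 2471827  −1 ⇒ G_5=2471826
G_5=2471826  [base 7] 3·7^7 + 3·7^3 + 3·7^2 + 3·7  →[7↦8]→  3·8^8 + 3·8^3 + 3·8^2 + 3·8 = 50333400  −1 ⇒ G_6=50333399
G_6=50333399  [base 8] 3·8^8 + 3·8^3 + 3·8^2 + 2·8 + 7  →[8↦9]→  3·9^9 + 3·9^3 + 3·9^2 + 2·9 + 7 = 1162263922  −1 ⇒ G_7=1162263921
G_7=1162263921  [base 9] 3·9^9 + 3·9^3 + 3·9^2 + 2·9 + 6  →[9↦10]→  3·10^10 + 3·10^3 + 3·10^2 + 2·10 + 6 = 30000003326  −1 ⇒ G_8=30000003325

9, 81, 1023, 9842, 140743, 2471826, 50333399, 1162263921, 30000003325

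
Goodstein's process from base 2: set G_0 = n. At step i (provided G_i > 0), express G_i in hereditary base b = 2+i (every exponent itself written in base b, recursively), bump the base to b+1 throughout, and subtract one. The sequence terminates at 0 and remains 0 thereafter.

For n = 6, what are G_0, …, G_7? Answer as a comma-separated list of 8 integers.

6, 29, 257, 3125, 46655, 98039, 187243, 332147

G_0=6  [base 2] 2^2 + 2  →[2↦3]→  3^3 + 3 = 30  −1 ⇒ G_1=29
G_1=29  [base 3] 3^3 + 2  →[3↦4]→  4^4 + 2 = 258  −1 ⇒ G_2=257
G_2=257  [base 4] 4^4 + 1  →[4↦5]→  5^5 + 1 = 3126  −1 ⇒ G_3=3125
G_3=3125  [base 5] 5^5  →[5↦6]→  6^6 = 46656  −1 ⇒ G_4=46655
G_4=46655  [base 6] 5·6^5 + 5·6^4 + 5·6^3 + 5·6^2 + 5·6 + 5  →[6↦7]→  5·7^5 + 5·7^4 + 5·7^3 + 5·7^2 + 5·7 + 5 = 98040  −1 ⇒ G_5=98039
G_5=98039  [base 7] 5·7^5 + 5·7^4 + 5·7^3 + 5·7^2 + 5·7 + 4  →[7↦8]→  5·8^5 + 5·8^4 + 5·8^3 + 5·8^2 + 5·8 + 4 = 187244  −1 ⇒ G_6=187243
G_6=187243  [base 8] 5·8^5 + 5·8^4 + 5·8^3 + 5·8^2 + 5·8 + 3  →[8↦9]→  5·9^5 + 5·9^4 + 5·9^3 + 5·9^2 + 5·9 + 3 = 332148  −1 ⇒ G_7=332147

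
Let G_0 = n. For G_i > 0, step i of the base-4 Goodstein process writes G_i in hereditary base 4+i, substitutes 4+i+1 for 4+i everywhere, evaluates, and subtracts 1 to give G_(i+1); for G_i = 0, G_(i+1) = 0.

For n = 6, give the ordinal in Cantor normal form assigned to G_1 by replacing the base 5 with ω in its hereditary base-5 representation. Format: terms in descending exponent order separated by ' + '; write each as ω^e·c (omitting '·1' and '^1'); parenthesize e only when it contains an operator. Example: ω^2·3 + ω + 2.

6 —HB4→ 4 + 2 —bump→ 5 + 2 = 7 —(−1)→ 6
6 —HB5→ 5 + 1 —bump→ 6 + 1 = 7 —(−1)→ 6

ω + 1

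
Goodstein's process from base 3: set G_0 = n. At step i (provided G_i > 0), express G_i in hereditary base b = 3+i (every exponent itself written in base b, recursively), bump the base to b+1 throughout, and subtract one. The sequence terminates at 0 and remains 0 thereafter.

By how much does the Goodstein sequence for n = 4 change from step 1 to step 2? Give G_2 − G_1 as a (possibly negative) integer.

base 3: 4 = 3 + 1; at 4: 4 + 1 = 5; next = 4
base 4: 4 = 4; at 5: 5 = 5; next = 4

0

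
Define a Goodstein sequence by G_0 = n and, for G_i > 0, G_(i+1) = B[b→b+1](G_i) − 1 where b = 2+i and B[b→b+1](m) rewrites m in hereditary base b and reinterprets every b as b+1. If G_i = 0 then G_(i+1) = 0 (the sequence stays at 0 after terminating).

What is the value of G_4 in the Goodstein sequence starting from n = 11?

279937

[0] 11 ≡ 2^(2 + 1) + 2 + 1 (base 2). Lift 3: 85. −1: 84.
[1] 84 ≡ 3^(3 + 1) + 3 (base 3). Lift 4: 1028. −1: 1027.
[2] 1027 ≡ 4^(4 + 1) + 3 (base 4). Lift 5: 15628. −1: 15627.
[3] 15627 ≡ 5^(5 + 1) + 2 (base 5). Lift 6: 279938. −1: 279937.
[4] 279937 ≡ 6^(6 + 1) + 1 (base 6). Lift 7: 5764802. −1: 5764801.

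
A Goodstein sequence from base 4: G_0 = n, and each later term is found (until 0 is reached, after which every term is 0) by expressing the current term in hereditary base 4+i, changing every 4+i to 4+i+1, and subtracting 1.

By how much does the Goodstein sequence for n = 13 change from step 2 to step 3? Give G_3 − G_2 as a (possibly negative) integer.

step 0: 13 = 3·4 + 1; sub 5 for 4: 3·5 + 1; = 16; G_1 = 16−1 = 15
step 1: 15 = 3·5; sub 6 for 5: 3·6; = 18; G_2 = 18−1 = 17
step 2: 17 = 2·6 + 5; sub 7 for 6: 2·7 + 5; = 19; G_3 = 19−1 = 18

1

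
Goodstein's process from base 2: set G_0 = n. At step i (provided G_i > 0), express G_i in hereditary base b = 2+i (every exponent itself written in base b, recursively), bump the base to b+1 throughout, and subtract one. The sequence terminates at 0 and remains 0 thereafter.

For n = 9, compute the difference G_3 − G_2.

G_0=9  [base 2] 2^(2 + 1) + 1  →[2↦3]→  3^(3 + 1) + 1 = 82  −1 ⇒ G_1=81
G_1=81  [base 3] 3^(3 + 1)  →[3↦4]→  4^(4 + 1) = 1024  −1 ⇒ G_2=1023
G_2=1023  [base 4] 3·4^4 + 3·4^3 + 3·4^2 + 3·4 + 3  →[4↦5]→  3·5^5 + 3·5^3 + 3·5^2 + 3·5 + 3 = 9843  −1 ⇒ G_3=9842

8819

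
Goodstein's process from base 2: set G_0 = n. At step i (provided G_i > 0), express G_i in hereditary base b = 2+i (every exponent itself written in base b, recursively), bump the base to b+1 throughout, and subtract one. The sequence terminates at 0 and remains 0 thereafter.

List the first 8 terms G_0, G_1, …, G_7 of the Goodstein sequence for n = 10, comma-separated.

step 0: 10 = 2^(2 + 1) + 2; sub 3 for 2: 3^(3 + 1) + 3; = 84; G_1 = 84−1 = 83
step 1: 83 = 3^(3 + 1) + 2; sub 4 for 3: 4^(4 + 1) + 2; = 1026; G_2 = 1026−1 = 1025
step 2: 1025 = 4^(4 + 1) + 1; sub 5 for 4: 5^(5 + 1) + 1; = 15626; G_3 = 15626−1 = 15625
step 3: 15625 = 5^(5 + 1); sub 6 for 5: 6^(6 + 1); = 279936; G_4 = 279936−1 = 279935
step 4: 279935 = 5·6^6 + 5·6^5 + 5·6^4 + 5·6^3 + 5·6^2 + 5·6 + 5; sub 7 for 6: 5·7^7 + 5·7^5 + 5·7^4 + 5·7^3 + 5·7^2 + 5·7 + 5; = 4215755; G_5 = 4215755−1 = 4215754
step 5: 4215754 = 5·7^7 + 5·7^5 + 5·7^4 + 5·7^3 + 5·7^2 + 5·7 + 4; sub 8 for 7: 5·8^8 + 5·8^5 + 5·8^4 + 5·8^3 + 5·8^2 + 5·8 + 4; = 84073324; G_6 = 84073324−1 = 84073323
step 6: 84073323 = 5·8^8 + 5·8^5 + 5·8^4 + 5·8^3 + 5·8^2 + 5·8 + 3; sub 9 for 8: 5·9^9 + 5·9^5 + 5·9^4 + 5·9^3 + 5·9^2 + 5·9 + 3; = 1937434593; G_7 = 1937434593−1 = 1937434592

10, 83, 1025, 15625, 279935, 4215754, 84073323, 1937434592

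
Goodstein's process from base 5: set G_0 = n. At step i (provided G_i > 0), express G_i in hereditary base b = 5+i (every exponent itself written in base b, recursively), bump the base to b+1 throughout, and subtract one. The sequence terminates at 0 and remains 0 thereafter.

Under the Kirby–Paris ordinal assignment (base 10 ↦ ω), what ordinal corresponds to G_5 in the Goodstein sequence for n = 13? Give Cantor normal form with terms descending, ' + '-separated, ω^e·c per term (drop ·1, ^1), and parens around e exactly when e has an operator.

ω + 7

[0] 13 ≡ 2·5 + 3 (base 5). Lift 6: 15. −1: 14.
[1] 14 ≡ 2·6 + 2 (base 6). Lift 7: 16. −1: 15.
[2] 15 ≡ 2·7 + 1 (base 7). Lift 8: 17. −1: 16.
[3] 16 ≡ 2·8 (base 8). Lift 9: 18. −1: 17.
[4] 17 ≡ 9 + 8 (base 9). Lift 10: 18. −1: 17.
[5] 17 ≡ 10 + 7 (base 10). Lift 11: 18. −1: 17.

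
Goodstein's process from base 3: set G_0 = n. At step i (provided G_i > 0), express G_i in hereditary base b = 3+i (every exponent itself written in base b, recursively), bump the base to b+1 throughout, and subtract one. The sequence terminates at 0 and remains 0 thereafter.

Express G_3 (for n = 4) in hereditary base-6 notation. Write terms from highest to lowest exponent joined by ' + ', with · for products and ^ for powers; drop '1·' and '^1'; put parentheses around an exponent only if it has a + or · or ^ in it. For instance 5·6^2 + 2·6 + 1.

3

step 0: 4 = 3 + 1; sub 4 for 3: 4 + 1; = 5; G_1 = 5−1 = 4
step 1: 4 = 4; sub 5 for 4: 5; = 5; G_2 = 5−1 = 4
step 2: 4 = 4; sub 6 for 5: 4; = 4; G_3 = 4−1 = 3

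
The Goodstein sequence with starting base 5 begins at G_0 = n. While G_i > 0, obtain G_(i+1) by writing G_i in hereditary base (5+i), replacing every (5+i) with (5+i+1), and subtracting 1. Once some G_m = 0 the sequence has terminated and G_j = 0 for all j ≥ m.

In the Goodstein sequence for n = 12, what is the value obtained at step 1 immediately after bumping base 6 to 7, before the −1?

G_0=12  [base 5] 2·5 + 2  →[5↦6]→  2·6 + 2 = 14  −1 ⇒ G_1=13
G_1=13  [base 6] 2·6 + 1  →[6↦7]→  2·7 + 1 = 15  −1 ⇒ G_2=14

15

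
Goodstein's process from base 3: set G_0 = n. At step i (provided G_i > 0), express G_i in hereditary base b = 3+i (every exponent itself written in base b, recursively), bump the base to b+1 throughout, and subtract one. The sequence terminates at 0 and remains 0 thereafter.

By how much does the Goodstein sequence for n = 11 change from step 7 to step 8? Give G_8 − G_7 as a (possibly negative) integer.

base 3: 11 = 3^2 + 2; at 4: 4^2 + 2 = 18; next = 17
base 4: 17 = 4^2 + 1; at 5: 5^2 + 1 = 26; next = 25
base 5: 25 = 5^2; at 6: 6^2 = 36; next = 35
base 6: 35 = 5·6 + 5; at 7: 5·7 + 5 = 40; next = 39
base 7: 39 = 5·7 + 4; at 8: 5·8 + 4 = 44; next = 43
base 8: 43 = 5·8 + 3; at 9: 5·9 + 3 = 48; next = 47
base 9: 47 = 5·9 + 2; at 10: 5·10 + 2 = 52; next = 51
base 10: 51 = 5·10 + 1; at 11: 5·11 + 1 = 56; next = 55

4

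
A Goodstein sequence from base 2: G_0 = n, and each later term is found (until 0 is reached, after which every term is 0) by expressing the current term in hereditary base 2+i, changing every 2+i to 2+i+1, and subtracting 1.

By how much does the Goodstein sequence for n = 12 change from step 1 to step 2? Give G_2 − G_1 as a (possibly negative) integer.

958

base 2: 12 = 2^(2 + 1) + 2^2; at 3: 3^(3 + 1) + 3^3 = 108; next = 107
base 3: 107 = 3^(3 + 1) + 2·3^2 + 2·3 + 2; at 4: 4^(4 + 1) + 2·4^2 + 2·4 + 2 = 1066; next = 1065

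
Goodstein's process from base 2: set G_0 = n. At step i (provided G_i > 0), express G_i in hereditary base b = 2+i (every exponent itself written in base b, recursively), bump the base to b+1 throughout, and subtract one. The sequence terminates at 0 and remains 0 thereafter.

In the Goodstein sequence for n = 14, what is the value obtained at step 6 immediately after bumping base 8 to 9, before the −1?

base 2: 14 = 2^(2 + 1) + 2^2 + 2; at 3: 3^(3 + 1) + 3^3 + 3 = 111; next = 110
base 3: 110 = 3^(3 + 1) + 3^3 + 2; at 4: 4^(4 + 1) + 4^4 + 2 = 1282; next = 1281
base 4: 1281 = 4^(4 + 1) + 4^4 + 1; at 5: 5^(5 + 1) + 5^5 + 1 = 18751; next = 18750
base 5: 18750 = 5^(5 + 1) + 5^5; at 6: 6^(6 + 1) + 6^6 = 326592; next = 326591
base 6: 326591 = 6^(6 + 1) + 5·6^5 + 5·6^4 + 5·6^3 + 5·6^2 + 5·6 + 5; at 7: 7^(7 + 1) + 5·7^5 + 5·7^4 + 5·7^3 + 5·7^2 + 5·7 + 5 = 5862841; next = 5862840
base 7: 5862840 = 7^(7 + 1) + 5·7^5 + 5·7^4 + 5·7^3 + 5·7^2 + 5·7 + 4; at 8: 8^(8 + 1) + 5·8^5 + 5·8^4 + 5·8^3 + 5·8^2 + 5·8 + 4 = 134404972; next = 134404971

3487116549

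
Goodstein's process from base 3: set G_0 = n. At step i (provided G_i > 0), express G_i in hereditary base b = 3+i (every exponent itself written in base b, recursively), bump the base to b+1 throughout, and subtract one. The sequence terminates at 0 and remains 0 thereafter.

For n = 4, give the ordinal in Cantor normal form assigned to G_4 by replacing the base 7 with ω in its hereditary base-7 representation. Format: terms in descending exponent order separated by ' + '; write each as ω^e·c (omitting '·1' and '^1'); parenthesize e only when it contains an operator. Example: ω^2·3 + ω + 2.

2

step 0: 4 = 3 + 1; sub 4 for 3: 4 + 1; = 5; G_1 = 5−1 = 4
step 1: 4 = 4; sub 5 for 4: 5; = 5; G_2 = 5−1 = 4
step 2: 4 = 4; sub 6 for 5: 4; = 4; G_3 = 4−1 = 3
step 3: 3 = 3; sub 7 for 6: 3; = 3; G_4 = 3−1 = 2
step 4: 2 = 2; sub 8 for 7: 2; = 2; G_5 = 2−1 = 1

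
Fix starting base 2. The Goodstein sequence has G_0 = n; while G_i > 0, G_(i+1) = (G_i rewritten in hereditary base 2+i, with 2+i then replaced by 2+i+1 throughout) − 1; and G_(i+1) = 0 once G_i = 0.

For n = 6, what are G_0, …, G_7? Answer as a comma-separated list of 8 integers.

6, 29, 257, 3125, 46655, 98039, 187243, 332147

G_0 = 6. HB_2(6) = 2^2 + 2. Bump = 30. G_1 = 29.
G_1 = 29. HB_3(29) = 3^3 + 2. Bump = 258. G_2 = 257.
G_2 = 257. HB_4(257) = 4^4 + 1. Bump = 3126. G_3 = 3125.
G_3 = 3125. HB_5(3125) = 5^5. Bump = 46656. G_4 = 46655.
G_4 = 46655. HB_6(46655) = 5·6^5 + 5·6^4 + 5·6^3 + 5·6^2 + 5·6 + 5. Bump = 98040. G_5 = 98039.
G_5 = 98039. HB_7(98039) = 5·7^5 + 5·7^4 + 5·7^3 + 5·7^2 + 5·7 + 4. Bump = 187244. G_6 = 187243.
G_6 = 187243. HB_8(187243) = 5·8^5 + 5·8^4 + 5·8^3 + 5·8^2 + 5·8 + 3. Bump = 332148. G_7 = 332147.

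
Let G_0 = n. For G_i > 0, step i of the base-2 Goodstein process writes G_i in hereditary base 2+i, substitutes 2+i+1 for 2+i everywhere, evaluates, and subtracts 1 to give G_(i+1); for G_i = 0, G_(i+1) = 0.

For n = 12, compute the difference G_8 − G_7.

[0] 12 ≡ 2^(2 + 1) + 2^2 (base 2). Lift 3: 108. −1: 107.
[1] 107 ≡ 3^(3 + 1) + 2·3^2 + 2·3 + 2 (base 3). Lift 4: 1066. −1: 1065.
[2] 1065 ≡ 4^(4 + 1) + 2·4^2 + 2·4 + 1 (base 4). Lift 5: 15686. −1: 15685.
[3] 15685 ≡ 5^(5 + 1) + 2·5^2 + 2·5 (base 5). Lift 6: 280020. −1: 280019.
[4] 280019 ≡ 6^(6 + 1) + 2·6^2 + 6 + 5 (base 6). Lift 7: 5764911. −1: 5764910.
[5] 5764910 ≡ 7^(7 + 1) + 2·7^2 + 7 + 4 (base 7). Lift 8: 134217868. −1: 134217867.
[6] 134217867 ≡ 8^(8 + 1) + 2·8^2 + 8 + 3 (base 8). Lift 9: 3486784575. −1: 3486784574.
[7] 3486784574 ≡ 9^(9 + 1) + 2·9^2 + 9 + 2 (base 9). Lift 10: 100000000212. −1: 100000000211.

96513215637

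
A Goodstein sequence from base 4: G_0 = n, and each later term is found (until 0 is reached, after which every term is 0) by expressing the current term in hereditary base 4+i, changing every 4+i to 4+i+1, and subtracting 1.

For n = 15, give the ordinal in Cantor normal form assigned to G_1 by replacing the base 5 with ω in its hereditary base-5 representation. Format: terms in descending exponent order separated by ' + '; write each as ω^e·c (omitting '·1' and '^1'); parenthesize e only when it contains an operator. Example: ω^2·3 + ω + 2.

ω·3 + 2

[0] 15 ≡ 3·4 + 3 (base 4). Lift 5: 18. −1: 17.
[1] 17 ≡ 3·5 + 2 (base 5). Lift 6: 20. −1: 19.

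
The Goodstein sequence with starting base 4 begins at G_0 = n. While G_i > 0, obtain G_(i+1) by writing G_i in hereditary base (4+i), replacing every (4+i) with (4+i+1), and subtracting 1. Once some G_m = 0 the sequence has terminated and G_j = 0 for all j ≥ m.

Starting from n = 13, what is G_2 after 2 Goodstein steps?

G_0=13  [base 4] 3·4 + 1  →[4↦5]→  3·5 + 1 = 16  −1 ⇒ G_1=15
G_1=15  [base 5] 3·5  →[5↦6]→  3·6 = 18  −1 ⇒ G_2=17

17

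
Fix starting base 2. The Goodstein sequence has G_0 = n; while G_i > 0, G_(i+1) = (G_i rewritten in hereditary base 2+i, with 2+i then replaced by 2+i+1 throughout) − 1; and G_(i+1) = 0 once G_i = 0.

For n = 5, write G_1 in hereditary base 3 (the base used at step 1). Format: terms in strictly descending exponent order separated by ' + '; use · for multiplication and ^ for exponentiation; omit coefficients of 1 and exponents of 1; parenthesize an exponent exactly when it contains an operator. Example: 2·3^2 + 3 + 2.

3^3

base 2: 5 = 2^2 + 1; at 3: 3^3 + 1 = 28; next = 27
base 3: 27 = 3^3; at 4: 4^4 = 256; next = 255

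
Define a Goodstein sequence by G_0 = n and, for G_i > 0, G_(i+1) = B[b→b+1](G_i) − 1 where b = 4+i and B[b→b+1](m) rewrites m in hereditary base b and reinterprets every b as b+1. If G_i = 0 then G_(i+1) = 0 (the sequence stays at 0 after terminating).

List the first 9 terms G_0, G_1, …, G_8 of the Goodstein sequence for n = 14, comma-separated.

14, 16, 18, 20, 21, 22, 23, 24, 25

base 4: 14 = 3·4 + 2; at 5: 3·5 + 2 = 17; next = 16
base 5: 16 = 3·5 + 1; at 6: 3·6 + 1 = 19; next = 18
base 6: 18 = 3·6; at 7: 3·7 = 21; next = 20
base 7: 20 = 2·7 + 6; at 8: 2·8 + 6 = 22; next = 21
base 8: 21 = 2·8 + 5; at 9: 2·9 + 5 = 23; next = 22
base 9: 22 = 2·9 + 4; at 10: 2·10 + 4 = 24; next = 23
base 10: 23 = 2·10 + 3; at 11: 2·11 + 3 = 25; next = 24
base 11: 24 = 2·11 + 2; at 12: 2·12 + 2 = 26; next = 25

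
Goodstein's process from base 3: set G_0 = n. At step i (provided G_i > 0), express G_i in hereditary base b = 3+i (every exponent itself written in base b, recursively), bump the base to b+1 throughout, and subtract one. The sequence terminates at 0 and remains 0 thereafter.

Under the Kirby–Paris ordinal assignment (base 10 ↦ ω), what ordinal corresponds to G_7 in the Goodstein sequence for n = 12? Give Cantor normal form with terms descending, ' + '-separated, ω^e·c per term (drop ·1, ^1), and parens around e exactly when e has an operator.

[0] 12 ≡ 3^2 + 3 (base 3). Lift 4: 20. −1: 19.
[1] 19 ≡ 4^2 + 3 (base 4). Lift 5: 28. −1: 27.
[2] 27 ≡ 5^2 + 2 (base 5). Lift 6: 38. −1: 37.
[3] 37 ≡ 6^2 + 1 (base 6). Lift 7: 50. −1: 49.
[4] 49 ≡ 7^2 (base 7). Lift 8: 64. −1: 63.
[5] 63 ≡ 7·8 + 7 (base 8). Lift 9: 70. −1: 69.
[6] 69 ≡ 7·9 + 6 (base 9). Lift 10: 76. −1: 75.
[7] 75 ≡ 7·10 + 5 (base 10). Lift 11: 82. −1: 81.

ω·7 + 5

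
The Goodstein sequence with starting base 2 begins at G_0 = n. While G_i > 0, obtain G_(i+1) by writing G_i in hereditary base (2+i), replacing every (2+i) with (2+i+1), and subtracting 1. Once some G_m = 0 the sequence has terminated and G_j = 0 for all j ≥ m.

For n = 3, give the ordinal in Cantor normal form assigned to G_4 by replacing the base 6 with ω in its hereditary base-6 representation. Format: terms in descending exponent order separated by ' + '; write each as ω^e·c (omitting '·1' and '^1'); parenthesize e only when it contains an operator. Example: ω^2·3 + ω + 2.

3 —HB2→ 2 + 1 —bump→ 3 + 1 = 4 —(−1)→ 3
3 —HB3→ 3 —bump→ 4 = 4 —(−1)→ 3
3 —HB4→ 3 —bump→ 3 = 3 —(−1)→ 2
2 —HB5→ 2 —bump→ 2 = 2 —(−1)→ 1
1 —HB6→ 1 —bump→ 1 = 1 —(−1)→ 0

1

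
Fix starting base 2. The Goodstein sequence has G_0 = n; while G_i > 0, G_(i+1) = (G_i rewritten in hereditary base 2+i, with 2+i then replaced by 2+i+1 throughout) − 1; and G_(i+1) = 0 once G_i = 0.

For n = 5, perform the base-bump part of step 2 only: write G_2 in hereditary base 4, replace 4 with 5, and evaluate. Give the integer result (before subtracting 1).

(0) 5|_2 = 2^2 + 1 ↦ 3^3 + 1|_3 = 28 ⇒ 27
(1) 27|_3 = 3^3 ↦ 4^4|_4 = 256 ⇒ 255
(2) 255|_4 = 3·4^3 + 3·4^2 + 3·4 + 3 ↦ 3·5^3 + 3·5^2 + 3·5 + 3|_5 = 468 ⇒ 467

468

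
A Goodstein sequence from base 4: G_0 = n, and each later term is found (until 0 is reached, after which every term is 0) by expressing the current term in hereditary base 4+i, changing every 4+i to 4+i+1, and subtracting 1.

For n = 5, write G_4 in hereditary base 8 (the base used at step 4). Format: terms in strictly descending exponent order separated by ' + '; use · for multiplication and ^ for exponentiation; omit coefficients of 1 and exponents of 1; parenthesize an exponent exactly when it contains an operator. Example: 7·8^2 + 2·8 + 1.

G_0=5  [base 4] 4 + 1  →[4↦5]→  5 + 1 = 6  −1 ⇒ G_1=5
G_1=5  [base 5] 5  →[5↦6]→  6 = 6  −1 ⇒ G_2=5
G_2=5  [base 6] 5  →[6↦7]→  5 = 5  −1 ⇒ G_3=4
G_3=4  [base 7] 4  →[7↦8]→  4 = 4  −1 ⇒ G_4=3
G_4=3  [base 8] 3  →[8↦9]→  3 = 3  −1 ⇒ G_5=2

3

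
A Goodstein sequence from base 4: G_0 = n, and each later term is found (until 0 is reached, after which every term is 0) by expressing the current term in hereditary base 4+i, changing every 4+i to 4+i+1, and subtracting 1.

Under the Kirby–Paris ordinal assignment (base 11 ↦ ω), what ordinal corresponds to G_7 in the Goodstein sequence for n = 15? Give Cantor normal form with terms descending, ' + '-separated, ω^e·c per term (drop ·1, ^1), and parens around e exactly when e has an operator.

ω·2 + 4

(0) 15|_4 = 3·4 + 3 ↦ 3·5 + 3|_5 = 18 ⇒ 17
(1) 17|_5 = 3·5 + 2 ↦ 3·6 + 2|_6 = 20 ⇒ 19
(2) 19|_6 = 3·6 + 1 ↦ 3·7 + 1|_7 = 22 ⇒ 21
(3) 21|_7 = 3·7 ↦ 3·8|_8 = 24 ⇒ 23
(4) 23|_8 = 2·8 + 7 ↦ 2·9 + 7|_9 = 25 ⇒ 24
(5) 24|_9 = 2·9 + 6 ↦ 2·10 + 6|_10 = 26 ⇒ 25
(6) 25|_10 = 2·10 + 5 ↦ 2·11 + 5|_11 = 27 ⇒ 26
(7) 26|_11 = 2·11 + 4 ↦ 2·12 + 4|_12 = 28 ⇒ 27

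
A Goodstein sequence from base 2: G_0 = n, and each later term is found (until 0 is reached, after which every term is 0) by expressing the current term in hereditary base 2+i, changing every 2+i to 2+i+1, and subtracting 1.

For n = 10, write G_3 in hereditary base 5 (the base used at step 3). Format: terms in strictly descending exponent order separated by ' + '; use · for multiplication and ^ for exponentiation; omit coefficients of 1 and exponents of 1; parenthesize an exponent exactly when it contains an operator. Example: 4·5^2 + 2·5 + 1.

5^(5 + 1)

(0) 10|_2 = 2^(2 + 1) + 2 ↦ 3^(3 + 1) + 3|_3 = 84 ⇒ 83
(1) 83|_3 = 3^(3 + 1) + 2 ↦ 4^(4 + 1) + 2|_4 = 1026 ⇒ 1025
(2) 1025|_4 = 4^(4 + 1) + 1 ↦ 5^(5 + 1) + 1|_5 = 15626 ⇒ 15625
(3) 15625|_5 = 5^(5 + 1) ↦ 6^(6 + 1)|_6 = 279936 ⇒ 279935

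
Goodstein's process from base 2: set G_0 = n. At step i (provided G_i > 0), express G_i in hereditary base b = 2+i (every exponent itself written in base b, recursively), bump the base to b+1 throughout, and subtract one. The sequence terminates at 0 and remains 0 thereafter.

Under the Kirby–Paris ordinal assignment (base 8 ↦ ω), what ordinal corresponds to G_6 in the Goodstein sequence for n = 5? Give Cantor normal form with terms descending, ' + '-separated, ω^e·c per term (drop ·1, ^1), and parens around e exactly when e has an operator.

ω^3·3 + ω^2·3 + ω·2 + 7

[0] 5 ≡ 2^2 + 1 (base 2). Lift 3: 28. −1: 27.
[1] 27 ≡ 3^3 (base 3). Lift 4: 256. −1: 255.
[2] 255 ≡ 3·4^3 + 3·4^2 + 3·4 + 3 (base 4). Lift 5: 468. −1: 467.
[3] 467 ≡ 3·5^3 + 3·5^2 + 3·5 + 2 (base 5). Lift 6: 776. −1: 775.
[4] 775 ≡ 3·6^3 + 3·6^2 + 3·6 + 1 (base 6). Lift 7: 1198. −1: 1197.
[5] 1197 ≡ 3·7^3 + 3·7^2 + 3·7 (base 7). Lift 8: 1752. −1: 1751.
[6] 1751 ≡ 3·8^3 + 3·8^2 + 2·8 + 7 (base 8). Lift 9: 2455. −1: 2454.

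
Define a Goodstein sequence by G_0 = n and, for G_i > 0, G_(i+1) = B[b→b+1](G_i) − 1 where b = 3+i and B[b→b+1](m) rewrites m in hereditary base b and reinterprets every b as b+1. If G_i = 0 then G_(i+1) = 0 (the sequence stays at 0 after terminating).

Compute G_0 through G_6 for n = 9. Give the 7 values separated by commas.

9 —HB3→ 3^2 —bump→ 4^2 = 16 —(−1)→ 15
15 —HB4→ 3·4 + 3 —bump→ 3·5 + 3 = 18 —(−1)→ 17
17 —HB5→ 3·5 + 2 —bump→ 3·6 + 2 = 20 —(−1)→ 19
19 —HB6→ 3·6 + 1 —bump→ 3·7 + 1 = 22 —(−1)→ 21
21 —HB7→ 3·7 —bump→ 3·8 = 24 —(−1)→ 23
23 —HB8→ 2·8 + 7 —bump→ 2·9 + 7 = 25 —(−1)→ 24

9, 15, 17, 19, 21, 23, 24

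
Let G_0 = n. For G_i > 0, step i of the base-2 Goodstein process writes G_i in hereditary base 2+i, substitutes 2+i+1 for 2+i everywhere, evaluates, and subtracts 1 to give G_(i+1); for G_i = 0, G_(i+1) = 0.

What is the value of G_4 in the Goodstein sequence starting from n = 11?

279937

step 0: 11 = 2^(2 + 1) + 2 + 1; sub 3 for 2: 3^(3 + 1) + 3 + 1; = 85; G_1 = 85−1 = 84
step 1: 84 = 3^(3 + 1) + 3; sub 4 for 3: 4^(4 + 1) + 4; = 1028; G_2 = 1028−1 = 1027
step 2: 1027 = 4^(4 + 1) + 3; sub 5 for 4: 5^(5 + 1) + 3; = 15628; G_3 = 15628−1 = 15627
step 3: 15627 = 5^(5 + 1) + 2; sub 6 for 5: 6^(6 + 1) + 2; = 279938; G_4 = 279938−1 = 279937
step 4: 279937 = 6^(6 + 1) + 1; sub 7 for 6: 7^(7 + 1) + 1; = 5764802; G_5 = 5764802−1 = 5764801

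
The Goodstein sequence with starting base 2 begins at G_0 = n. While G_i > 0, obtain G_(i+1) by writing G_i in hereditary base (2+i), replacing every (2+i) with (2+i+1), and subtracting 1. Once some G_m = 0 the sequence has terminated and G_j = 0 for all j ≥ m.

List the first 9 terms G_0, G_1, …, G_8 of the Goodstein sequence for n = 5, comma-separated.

[0] 5 ≡ 2^2 + 1 (base 2). Lift 3: 28. −1: 27.
[1] 27 ≡ 3^3 (base 3). Lift 4: 256. −1: 255.
[2] 255 ≡ 3·4^3 + 3·4^2 + 3·4 + 3 (base 4). Lift 5: 468. −1: 467.
[3] 467 ≡ 3·5^3 + 3·5^2 + 3·5 + 2 (base 5). Lift 6: 776. −1: 775.
[4] 775 ≡ 3·6^3 + 3·6^2 + 3·6 + 1 (base 6). Lift 7: 1198. −1: 1197.
[5] 1197 ≡ 3·7^3 + 3·7^2 + 3·7 (base 7). Lift 8: 1752. −1: 1751.
[6] 1751 ≡ 3·8^3 + 3·8^2 + 2·8 + 7 (base 8). Lift 9: 2455. −1: 2454.
[7] 2454 ≡ 3·9^3 + 3·9^2 + 2·9 + 6 (base 9). Lift 10: 3326. −1: 3325.

5, 27, 255, 467, 775, 1197, 1751, 2454, 3325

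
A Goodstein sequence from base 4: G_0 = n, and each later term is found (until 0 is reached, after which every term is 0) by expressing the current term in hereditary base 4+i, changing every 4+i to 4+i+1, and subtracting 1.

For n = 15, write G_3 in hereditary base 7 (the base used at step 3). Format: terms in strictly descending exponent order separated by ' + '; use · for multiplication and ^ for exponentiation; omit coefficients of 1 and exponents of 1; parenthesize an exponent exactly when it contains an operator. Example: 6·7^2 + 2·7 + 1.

i=0: 15 = 3·4 + 3 (b=4); 4→5: 3·5 + 3 = 18; 18−1 = 17
i=1: 17 = 3·5 + 2 (b=5); 5→6: 3·6 + 2 = 20; 20−1 = 19
i=2: 19 = 3·6 + 1 (b=6); 6→7: 3·7 + 1 = 22; 22−1 = 21
i=3: 21 = 3·7 (b=7); 7→8: 3·8 = 24; 24−1 = 23

3·7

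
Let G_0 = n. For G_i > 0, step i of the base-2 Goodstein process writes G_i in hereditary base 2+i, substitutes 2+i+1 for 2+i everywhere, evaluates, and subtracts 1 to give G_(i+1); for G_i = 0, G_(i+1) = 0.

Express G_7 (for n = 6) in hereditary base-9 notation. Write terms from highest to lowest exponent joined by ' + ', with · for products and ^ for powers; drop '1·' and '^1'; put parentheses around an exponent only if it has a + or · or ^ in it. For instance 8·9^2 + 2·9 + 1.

[0] 6 ≡ 2^2 + 2 (base 2). Lift 3: 30. −1: 29.
[1] 29 ≡ 3^3 + 2 (base 3). Lift 4: 258. −1: 257.
[2] 257 ≡ 4^4 + 1 (base 4). Lift 5: 3126. −1: 3125.
[3] 3125 ≡ 5^5 (base 5). Lift 6: 46656. −1: 46655.
[4] 46655 ≡ 5·6^5 + 5·6^4 + 5·6^3 + 5·6^2 + 5·6 + 5 (base 6). Lift 7: 98040. −1: 98039.
[5] 98039 ≡ 5·7^5 + 5·7^4 + 5·7^3 + 5·7^2 + 5·7 + 4 (base 7). Lift 8: 187244. −1: 187243.
[6] 187243 ≡ 5·8^5 + 5·8^4 + 5·8^3 + 5·8^2 + 5·8 + 3 (base 8). Lift 9: 332148. −1: 332147.
[7] 332147 ≡ 5·9^5 + 5·9^4 + 5·9^3 + 5·9^2 + 5·9 + 2 (base 9). Lift 10: 555552. −1: 555551.

5·9^5 + 5·9^4 + 5·9^3 + 5·9^2 + 5·9 + 2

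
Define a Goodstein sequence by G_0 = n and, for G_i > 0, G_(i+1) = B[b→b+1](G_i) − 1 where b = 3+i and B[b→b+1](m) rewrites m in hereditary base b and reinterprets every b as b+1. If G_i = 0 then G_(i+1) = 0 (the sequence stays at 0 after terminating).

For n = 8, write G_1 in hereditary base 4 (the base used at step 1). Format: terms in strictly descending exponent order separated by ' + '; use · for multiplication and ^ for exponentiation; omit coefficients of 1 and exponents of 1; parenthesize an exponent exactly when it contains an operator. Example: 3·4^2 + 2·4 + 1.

step 0: 8 = 2·3 + 2; sub 4 for 3: 2·4 + 2; = 10; G_1 = 10−1 = 9
step 1: 9 = 2·4 + 1; sub 5 for 4: 2·5 + 1; = 11; G_2 = 11−1 = 10

2·4 + 1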